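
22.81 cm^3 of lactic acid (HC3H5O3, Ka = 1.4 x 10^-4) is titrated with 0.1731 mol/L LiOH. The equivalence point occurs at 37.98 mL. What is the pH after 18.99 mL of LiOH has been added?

3.85

18.99 mL is exactly half the equivalence volume (37.98/2), i.e. the half-equivalence point.
There, n(HA) = n(A^-), so pH = pKa = -log(1.4 x 10^-4) = 3.85.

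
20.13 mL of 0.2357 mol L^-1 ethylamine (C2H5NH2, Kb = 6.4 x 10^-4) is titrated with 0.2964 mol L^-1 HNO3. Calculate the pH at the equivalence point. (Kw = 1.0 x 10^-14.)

n(C2H5NH2) = 0.2357 x 0.02013 = 0.004745 mol; V(HNO3) at equivalence = 0.004745/0.2964 = 0.01601 L.
At equivalence the base is fully converted to C2H5NH3+; total volume = 0.03614 L, so [C2H5NH3+] = 0.004745/0.03614 = 0.1313 M.
Ka(C2H5NH3+) = Kw/Kb = 1.0e-14 / 6.4 x 10^-4 = 1.56e-11.
[H^+] = sqrt(Ka x [C2H5NH3+]) = sqrt(1.56e-11 x 0.1313) = 1.43e-6 M.
pH = -log(1.43e-6) = 5.84.

5.84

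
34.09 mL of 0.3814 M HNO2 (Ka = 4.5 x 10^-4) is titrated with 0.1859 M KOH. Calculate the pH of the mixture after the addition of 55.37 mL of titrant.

3.93

Initial n(HNO2) = 0.3814 x 0.03409 = 0.01300 mol.
n(KOH) added = 0.1859 x 0.05537 = 0.01029 mol, converting that many moles of HNO2 to NO2-.
Remaining n(HNO2) = 0.002709 mol; n(NO2-) = 0.01029 mol.
By Henderson-Hasselbalch, pH = pKa + log([A^-]/[HA]) = 3.35 + log(0.01029/0.002709) = 3.35 + (+0.58) = 3.93.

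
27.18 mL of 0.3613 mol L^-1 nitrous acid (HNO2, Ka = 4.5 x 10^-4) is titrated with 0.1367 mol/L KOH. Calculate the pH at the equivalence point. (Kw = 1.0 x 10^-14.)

n(HNO2) = 0.3613 x 0.02718 = 0.009820 mol; V(KOH) at equivalence = 0.009820/0.1367 = 0.07184 L.
At equivalence all the acid is converted to NO2-; total volume = 0.02718 + 0.07184 = 0.09902 L, so [NO2-] = 0.009820/0.09902 = 0.09918 M.
Kb = Kw/Ka = 1.0e-14 / 4.5 x 10^-4 = 2.22e-11.
[OH^-] = sqrt(Kb x [NO2-]) = sqrt(2.22e-11 x 0.09918) = 1.48e-6 M.
pOH = 5.83, so pH = 14.00 - 5.83 = 8.17.

8.17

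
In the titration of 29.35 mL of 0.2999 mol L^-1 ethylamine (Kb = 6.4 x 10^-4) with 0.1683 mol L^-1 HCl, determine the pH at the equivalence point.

5.89

n(C2H5NH2) = 0.2999 x 0.02935 = 0.008802 mol; V(HCl) at equivalence = 0.008802/0.1683 = 0.05230 L.
At equivalence the base is fully converted to C2H5NH3+; total volume = 0.08165 L, so [C2H5NH3+] = 0.008802/0.08165 = 0.1078 M.
Ka(C2H5NH3+) = Kw/Kb = 1.0e-14 / 6.4 x 10^-4 = 1.56e-11.
[H^+] = sqrt(Ka x [C2H5NH3+]) = sqrt(1.56e-11 x 0.1078) = 1.30e-6 M.
pH = -log(1.30e-6) = 5.89.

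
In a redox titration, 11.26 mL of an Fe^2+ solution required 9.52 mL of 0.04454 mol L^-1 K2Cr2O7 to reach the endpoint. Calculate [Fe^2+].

n(K2Cr2O7) = 0.04454 x 0.009520 = 0.0004240 mol.
From the balanced equation, 1 mol K2Cr2O7 reacts with 6 mol Fe^2+, so n(Fe^2+) = 0.0004240 x 6/1 = 0.002544 mol.
[Fe^2+] = 0.002544 / 0.01126 L = 0.226 M.

0.226 M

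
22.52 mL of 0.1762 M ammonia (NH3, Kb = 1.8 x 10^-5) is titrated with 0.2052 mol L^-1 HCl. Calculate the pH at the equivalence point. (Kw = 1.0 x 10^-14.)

n(NH3) = 0.1762 x 0.02252 = 0.003968 mol; V(HCl) at equivalence = 0.003968/0.2052 = 0.01934 L.
At equivalence the base is fully converted to NH4+; total volume = 0.04186 L, so [NH4+] = 0.003968/0.04186 = 0.09480 M.
Ka(NH4+) = Kw/Kb = 1.0e-14 / 1.8 x 10^-5 = 5.56e-10.
[H^+] = sqrt(Ka x [NH4+]) = sqrt(5.56e-10 x 0.09480) = 7.26e-6 M.
pH = -log(7.26e-6) = 5.14.

5.14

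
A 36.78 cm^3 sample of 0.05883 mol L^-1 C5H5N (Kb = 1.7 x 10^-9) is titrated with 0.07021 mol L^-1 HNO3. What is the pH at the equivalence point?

n(C5H5N) = 0.05883 x 0.03678 = 0.002164 mol; V(HNO3) at equivalence = 0.002164/0.07021 = 0.03082 L.
At equivalence the base is fully converted to C5H5NH+; total volume = 0.06760 L, so [C5H5NH+] = 0.002164/0.06760 = 0.03201 M.
Ka(C5H5NH+) = Kw/Kb = 1.0e-14 / 1.7 x 10^-9 = 5.88e-6.
[H^+] = sqrt(Ka x [C5H5NH+]) = sqrt(5.88e-6 x 0.03201) = 0.000434 M.
pH = -log(0.000434) = 3.36.

3.36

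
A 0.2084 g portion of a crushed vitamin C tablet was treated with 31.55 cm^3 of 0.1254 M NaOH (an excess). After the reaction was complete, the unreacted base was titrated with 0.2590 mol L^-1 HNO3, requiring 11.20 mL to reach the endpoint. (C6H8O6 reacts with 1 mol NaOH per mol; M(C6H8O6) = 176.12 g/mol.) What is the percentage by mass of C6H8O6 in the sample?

Total n(NaOH) added = 0.1254 x 0.03155 = 0.003956 mol.
n(HNO3) used = 0.2590 x 0.01120 = 0.002901 mol, which equals the excess n(NaOH).
So n(NaOH) consumed by the sample = 0.003956 - 0.002901 = 0.001056 mol.
n(C6H8O6) = 0.001056 / 1 = 0.001056 mol.
mass C6H8O6 = 0.001056 x 176.12 = 0.1859 g, so %C6H8O6 = 0.1859/0.2084 x 100 = 89.2%.

89.2%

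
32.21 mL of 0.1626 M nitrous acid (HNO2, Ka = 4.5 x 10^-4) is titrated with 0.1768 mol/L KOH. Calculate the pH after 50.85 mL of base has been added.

12.65

n(acid) = 0.1626 x 0.03221 = 0.005237 mol; n(KOH) added = 0.1768 x 0.05085 = 0.008990 mol.
Base is in excess by 0.008990 - 0.005237 = 0.003753 mol in a total volume of 0.08306 L.
[OH^-] = 0.003753/0.08306 = 0.04518 M, so pOH = 1.35 and pH = 14.00 - 1.35 = 12.65.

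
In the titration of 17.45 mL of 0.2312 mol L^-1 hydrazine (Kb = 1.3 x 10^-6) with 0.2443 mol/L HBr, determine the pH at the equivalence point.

n(N2H4) = 0.2312 x 0.01745 = 0.004034 mol; V(HBr) at equivalence = 0.004034/0.2443 = 0.01651 L.
At equivalence the base is fully converted to N2H5+; total volume = 0.03396 L, so [N2H5+] = 0.004034/0.03396 = 0.1188 M.
Ka(N2H5+) = Kw/Kb = 1.0e-14 / 1.3 x 10^-6 = 7.69e-9.
[H^+] = sqrt(Ka x [N2H5+]) = sqrt(7.69e-9 x 0.1188) = 3.02e-5 M.
pH = -log(3.02e-5) = 4.52.

4.52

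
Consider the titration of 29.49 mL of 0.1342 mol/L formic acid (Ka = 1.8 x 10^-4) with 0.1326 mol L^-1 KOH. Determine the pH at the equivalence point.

8.28

n(HCOOH) = 0.1342 x 0.02949 = 0.003958 mol; V(KOH) at equivalence = 0.003958/0.1326 = 0.02985 L.
At equivalence all the acid is converted to HCOO-; total volume = 0.02949 + 0.02985 = 0.05934 L, so [HCOO-] = 0.003958/0.05934 = 0.06670 M.
Kb = Kw/Ka = 1.0e-14 / 1.8 x 10^-4 = 5.56e-11.
[OH^-] = sqrt(Kb x [HCOO-]) = sqrt(5.56e-11 x 0.06670) = 1.92e-6 M.
pOH = 5.72, so pH = 14.00 - 5.72 = 8.28.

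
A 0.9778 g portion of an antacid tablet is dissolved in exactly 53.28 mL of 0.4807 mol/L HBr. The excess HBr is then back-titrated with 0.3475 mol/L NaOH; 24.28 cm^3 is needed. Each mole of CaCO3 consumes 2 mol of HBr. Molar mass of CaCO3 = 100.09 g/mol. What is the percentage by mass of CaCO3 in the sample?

87.9%

Total n(HBr) added = 0.4807 x 0.05328 = 0.02561 mol.
n(NaOH) used = 0.3475 x 0.02428 = 0.008437 mol, which equals the excess n(HBr).
So n(HBr) consumed by the sample = 0.02561 - 0.008437 = 0.01717 mol.
n(CaCO3) = 0.01717 / 2 = 0.008587 mol.
mass CaCO3 = 0.008587 x 100.09 = 0.8595 g, so %CaCO3 = 0.8595/0.9778 x 100 = 87.9%.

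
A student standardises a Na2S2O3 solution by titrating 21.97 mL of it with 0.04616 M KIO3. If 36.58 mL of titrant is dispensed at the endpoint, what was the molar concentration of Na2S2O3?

n(KIO3) = 0.04616 x 0.03658 = 0.001689 mol.
From the balanced equation, 1 mol KIO3 reacts with 6 mol Na2S2O3, so n(Na2S2O3) = 0.001689 x 6/1 = 0.01013 mol.
[Na2S2O3] = 0.01013 / 0.02197 L = 0.461 M.

0.461 M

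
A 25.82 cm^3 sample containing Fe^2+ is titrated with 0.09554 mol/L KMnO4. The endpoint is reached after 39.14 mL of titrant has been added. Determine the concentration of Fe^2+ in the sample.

n(KMnO4) = 0.09554 x 0.03914 = 0.003739 mol.
From the balanced equation, 1 mol KMnO4 reacts with 5 mol Fe^2+, so n(Fe^2+) = 0.003739 x 5/1 = 0.01870 mol.
[Fe^2+] = 0.01870 / 0.02582 L = 0.724 M.

0.724 M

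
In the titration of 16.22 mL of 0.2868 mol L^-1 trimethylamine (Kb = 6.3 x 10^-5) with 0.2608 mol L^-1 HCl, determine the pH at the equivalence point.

n((CH3)3N) = 0.2868 x 0.01622 = 0.004652 mol; V(HCl) at equivalence = 0.004652/0.2608 = 0.01784 L.
At equivalence the base is fully converted to (CH3)3NH+; total volume = 0.03406 L, so [(CH3)3NH+] = 0.004652/0.03406 = 0.1366 M.
Ka((CH3)3NH+) = Kw/Kb = 1.0e-14 / 6.3 x 10^-5 = 1.59e-10.
[H^+] = sqrt(Ka x [(CH3)3NH+]) = sqrt(1.59e-10 x 0.1366) = 4.66e-6 M.
pH = -log(4.66e-6) = 5.33.

5.33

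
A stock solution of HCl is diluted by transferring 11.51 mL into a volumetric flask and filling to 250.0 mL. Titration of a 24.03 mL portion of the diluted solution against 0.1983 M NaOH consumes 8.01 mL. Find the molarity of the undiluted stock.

1.44 M

n(NaOH) = 0.1983 x 0.008010 = 0.001588 mol.
n(HCl) in the aliquot = 0.001588 mol.
[diluted HCl] = 0.001588 / 0.02403 = 0.06610 M.
Dilution factor = 250.0/11.51 = 21.72, so [stock] = 0.06610 x 21.72 = 1.44 M.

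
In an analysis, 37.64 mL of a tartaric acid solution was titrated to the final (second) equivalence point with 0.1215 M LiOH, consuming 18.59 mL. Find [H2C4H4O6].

0.0300 M

n(LiOH) = 0.1215 x 0.01859 = 0.002259 mol.
At the final (second) equivalence point, 2 mol OH^- react per mol H2C4H4O6, so n(H2C4H4O6) = 0.002259 / 2 = 0.001129 mol.
[H2C4H4O6] = 0.001129 / 0.03764 L = 0.0300 M.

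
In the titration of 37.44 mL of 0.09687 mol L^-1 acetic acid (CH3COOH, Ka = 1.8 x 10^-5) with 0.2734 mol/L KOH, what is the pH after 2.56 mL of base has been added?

Initial n(CH3COOH) = 0.09687 x 0.03744 = 0.003627 mol.
n(KOH) added = 0.2734 x 0.002560 = 0.0006999 mol, converting that many moles of CH3COOH to CH3COO-.
Remaining n(CH3COOH) = 0.002927 mol; n(CH3COO-) = 0.0006999 mol.
By Henderson-Hasselbalch, pH = pKa + log([A^-]/[HA]) = 4.74 + log(0.0006999/0.002927) = 4.74 + (-0.62) = 4.12.

4.12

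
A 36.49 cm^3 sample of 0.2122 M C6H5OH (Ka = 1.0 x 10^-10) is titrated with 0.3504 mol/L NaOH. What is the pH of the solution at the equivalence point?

11.56

n(C6H5OH) = 0.2122 x 0.03649 = 0.007743 mol; V(NaOH) at equivalence = 0.007743/0.3504 = 0.02210 L.
At equivalence all the acid is converted to C6H5O-; total volume = 0.03649 + 0.02210 = 0.05859 L, so [C6H5O-] = 0.007743/0.05859 = 0.1322 M.
Kb = Kw/Ka = 1.0e-14 / 1.0 x 10^-10 = 0.000100.
[OH^-] = sqrt(Kb x [C6H5O-]) = sqrt(0.000100 x 0.1322) = 0.00364 M.
pOH = 2.44, so pH = 14.00 - 2.44 = 11.56.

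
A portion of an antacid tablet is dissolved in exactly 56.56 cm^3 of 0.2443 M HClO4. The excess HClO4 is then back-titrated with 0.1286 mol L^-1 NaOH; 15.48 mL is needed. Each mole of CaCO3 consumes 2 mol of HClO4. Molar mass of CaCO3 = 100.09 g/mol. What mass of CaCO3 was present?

0.592 g

Total n(HClO4) added = 0.2443 x 0.05656 = 0.01382 mol.
n(NaOH) used = 0.1286 x 0.01548 = 0.001991 mol, which equals the excess n(HClO4).
So n(HClO4) consumed by the sample = 0.01382 - 0.001991 = 0.01183 mol.
n(CaCO3) = 0.01183 / 2 = 0.005913 mol.
mass = 0.005913 mol x 100.09 g/mol = 0.592 g.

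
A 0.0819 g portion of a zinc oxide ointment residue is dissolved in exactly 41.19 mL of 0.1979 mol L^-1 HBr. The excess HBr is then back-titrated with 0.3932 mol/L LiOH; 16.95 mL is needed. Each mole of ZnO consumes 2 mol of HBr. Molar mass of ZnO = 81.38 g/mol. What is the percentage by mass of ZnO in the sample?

Total n(HBr) added = 0.1979 x 0.04119 = 0.008152 mol.
n(LiOH) used = 0.3932 x 0.01695 = 0.006665 mol, which equals the excess n(HBr).
So n(HBr) consumed by the sample = 0.008152 - 0.006665 = 0.001487 mol.
n(ZnO) = 0.001487 / 2 = 0.0007434 mol.
mass ZnO = 0.0007434 x 81.38 = 0.06050 g, so %ZnO = 0.06050/0.0819 x 100 = 73.9%.

73.9%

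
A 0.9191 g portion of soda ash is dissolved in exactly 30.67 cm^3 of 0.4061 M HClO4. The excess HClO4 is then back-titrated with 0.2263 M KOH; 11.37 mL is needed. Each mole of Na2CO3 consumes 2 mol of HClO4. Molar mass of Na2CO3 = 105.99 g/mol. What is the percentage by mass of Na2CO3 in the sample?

57.0%

Total n(HClO4) added = 0.4061 x 0.03067 = 0.01246 mol.
n(KOH) used = 0.2263 x 0.01137 = 0.002573 mol, which equals the excess n(HClO4).
So n(HClO4) consumed by the sample = 0.01246 - 0.002573 = 0.009882 mol.
n(Na2CO3) = 0.009882 / 2 = 0.004941 mol.
mass Na2CO3 = 0.004941 x 105.99 = 0.5237 g, so %Na2CO3 = 0.5237/0.9191 x 100 = 57.0%.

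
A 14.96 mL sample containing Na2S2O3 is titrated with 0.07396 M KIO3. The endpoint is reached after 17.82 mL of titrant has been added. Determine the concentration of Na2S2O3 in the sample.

n(KIO3) = 0.07396 x 0.01782 = 0.001318 mol.
From the balanced equation, 1 mol KIO3 reacts with 6 mol Na2S2O3, so n(Na2S2O3) = 0.001318 x 6/1 = 0.007908 mol.
[Na2S2O3] = 0.007908 / 0.01496 L = 0.529 M.

0.529 M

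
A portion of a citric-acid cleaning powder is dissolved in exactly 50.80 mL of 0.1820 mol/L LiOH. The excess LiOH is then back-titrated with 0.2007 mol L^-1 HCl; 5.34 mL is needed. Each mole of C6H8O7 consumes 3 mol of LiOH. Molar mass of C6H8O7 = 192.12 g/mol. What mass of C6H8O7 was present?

0.523 g

Total n(LiOH) added = 0.1820 x 0.05080 = 0.009246 mol.
n(HCl) used = 0.2007 x 0.005340 = 0.001072 mol, which equals the excess n(LiOH).
So n(LiOH) consumed by the sample = 0.009246 - 0.001072 = 0.008174 mol.
n(C6H8O7) = 0.008174 / 3 = 0.002725 mol.
mass = 0.002725 mol x 192.12 g/mol = 0.523 g.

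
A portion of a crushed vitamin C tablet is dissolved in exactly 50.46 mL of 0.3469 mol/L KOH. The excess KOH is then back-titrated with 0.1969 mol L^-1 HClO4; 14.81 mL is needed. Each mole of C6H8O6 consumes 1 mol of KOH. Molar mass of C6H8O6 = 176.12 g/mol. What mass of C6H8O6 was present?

2.57 g

Total n(KOH) added = 0.3469 x 0.05046 = 0.01750 mol.
n(HClO4) used = 0.1969 x 0.01481 = 0.002916 mol, which equals the excess n(KOH).
So n(KOH) consumed by the sample = 0.01750 - 0.002916 = 0.01459 mol.
n(C6H8O6) = 0.01459 / 1 = 0.01459 mol.
mass = 0.01459 mol x 176.12 g/mol = 2.57 g.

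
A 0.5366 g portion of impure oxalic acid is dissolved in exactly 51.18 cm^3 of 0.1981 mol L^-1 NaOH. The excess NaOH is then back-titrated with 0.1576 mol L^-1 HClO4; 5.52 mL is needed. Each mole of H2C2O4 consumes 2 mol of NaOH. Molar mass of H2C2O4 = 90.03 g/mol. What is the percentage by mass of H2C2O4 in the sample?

77.8%

Total n(NaOH) added = 0.1981 x 0.05118 = 0.01014 mol.
n(HClO4) used = 0.1576 x 0.005520 = 0.0008700 mol, which equals the excess n(NaOH).
So n(NaOH) consumed by the sample = 0.01014 - 0.0008700 = 0.009269 mol.
n(H2C2O4) = 0.009269 / 2 = 0.004634 mol.
mass H2C2O4 = 0.004634 x 90.03 = 0.4172 g, so %H2C2O4 = 0.4172/0.5366 x 100 = 77.8%.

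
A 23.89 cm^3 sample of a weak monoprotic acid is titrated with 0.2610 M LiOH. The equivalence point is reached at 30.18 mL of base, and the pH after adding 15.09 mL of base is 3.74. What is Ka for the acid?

1.8 x 10^-4

15.09 mL is half of the equivalence volume, so this is the half-equivalence point where [HA] = [A^-].
At half-equivalence pH = pKa, so pKa = 3.74.
Ka = 10^(-3.74) = 1.8 x 10^-4.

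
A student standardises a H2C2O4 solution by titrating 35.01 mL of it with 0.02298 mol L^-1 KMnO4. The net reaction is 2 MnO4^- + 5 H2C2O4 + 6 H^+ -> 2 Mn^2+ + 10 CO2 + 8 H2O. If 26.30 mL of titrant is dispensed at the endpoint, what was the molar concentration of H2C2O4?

0.0432 M

n(KMnO4) = 0.02298 x 0.02630 = 0.0006044 mol.
From the balanced equation, 2 mol KMnO4 reacts with 5 mol H2C2O4, so n(H2C2O4) = 0.0006044 x 5/2 = 0.001511 mol.
[H2C2O4] = 0.001511 / 0.03501 L = 0.0432 M.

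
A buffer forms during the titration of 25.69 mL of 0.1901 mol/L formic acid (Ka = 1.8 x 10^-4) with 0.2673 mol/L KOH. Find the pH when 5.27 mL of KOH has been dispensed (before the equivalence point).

3.35

Initial n(HCOOH) = 0.1901 x 0.02569 = 0.004884 mol.
n(KOH) added = 0.2673 x 0.005270 = 0.001409 mol, converting that many moles of HCOOH to HCOO-.
Remaining n(HCOOH) = 0.003475 mol; n(HCOO-) = 0.001409 mol.
By Henderson-Hasselbalch, pH = pKa + log([A^-]/[HA]) = 3.74 + log(0.001409/0.003475) = 3.74 + (-0.39) = 3.35.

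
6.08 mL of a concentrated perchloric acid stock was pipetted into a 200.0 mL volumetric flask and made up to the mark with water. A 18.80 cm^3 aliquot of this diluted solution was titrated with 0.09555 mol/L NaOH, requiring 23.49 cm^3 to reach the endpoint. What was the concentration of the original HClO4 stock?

n(NaOH) = 0.09555 x 0.02349 = 0.002244 mol.
n(HClO4) in the aliquot = 0.002244 mol.
[diluted HClO4] = 0.002244 / 0.01880 = 0.1194 M.
Dilution factor = 200.0/6.080 = 32.89, so [stock] = 0.1194 x 32.89 = 3.93 M.

3.93 M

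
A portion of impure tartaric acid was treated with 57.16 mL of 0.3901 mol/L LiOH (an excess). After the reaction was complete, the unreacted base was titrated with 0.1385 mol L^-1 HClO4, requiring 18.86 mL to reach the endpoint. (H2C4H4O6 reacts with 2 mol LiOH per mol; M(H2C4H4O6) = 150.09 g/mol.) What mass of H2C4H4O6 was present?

1.48 g

Total n(LiOH) added = 0.3901 x 0.05716 = 0.02230 mol.
n(HClO4) used = 0.1385 x 0.01886 = 0.002612 mol, which equals the excess n(LiOH).
So n(LiOH) consumed by the sample = 0.02230 - 0.002612 = 0.01969 mol.
n(H2C4H4O6) = 0.01969 / 2 = 0.009843 mol.
mass = 0.009843 mol x 150.09 g/mol = 1.48 g.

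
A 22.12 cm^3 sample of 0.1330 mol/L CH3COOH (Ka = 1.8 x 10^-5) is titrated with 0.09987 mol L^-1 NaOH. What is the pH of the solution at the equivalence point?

8.75

n(CH3COOH) = 0.1330 x 0.02212 = 0.002942 mol; V(NaOH) at equivalence = 0.002942/0.09987 = 0.02946 L.
At equivalence all the acid is converted to CH3COO-; total volume = 0.02212 + 0.02946 = 0.05158 L, so [CH3COO-] = 0.002942/0.05158 = 0.05704 M.
Kb = Kw/Ka = 1.0e-14 / 1.8 x 10^-5 = 5.56e-10.
[OH^-] = sqrt(Kb x [CH3COO-]) = sqrt(5.56e-10 x 0.05704) = 5.63e-6 M.
pOH = 5.25, so pH = 14.00 - 5.25 = 8.75.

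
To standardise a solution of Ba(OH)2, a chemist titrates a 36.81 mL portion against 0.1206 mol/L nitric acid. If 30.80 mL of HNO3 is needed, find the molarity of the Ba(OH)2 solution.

0.0505 M

n(HNO3) delivered = 0.1206 x 0.03080 = 0.003714 mol.
The reaction is 1 Ba(OH)2 + 2 HNO3, so n(Ba(OH)2) = 0.003714 x 1/2 = 0.001857 mol.
[Ba(OH)2] = 0.001857 mol / 0.03681 L = 0.0505 M.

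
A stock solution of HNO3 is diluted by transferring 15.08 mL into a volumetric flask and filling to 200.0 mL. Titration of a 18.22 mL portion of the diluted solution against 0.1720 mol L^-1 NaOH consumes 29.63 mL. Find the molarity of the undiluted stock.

n(NaOH) = 0.1720 x 0.02963 = 0.005096 mol.
n(HNO3) in the aliquot = 0.005096 mol.
[diluted HNO3] = 0.005096 / 0.01822 = 0.2797 M.
Dilution factor = 200.0/15.08 = 13.26, so [stock] = 0.2797 x 13.26 = 3.71 M.

3.71 M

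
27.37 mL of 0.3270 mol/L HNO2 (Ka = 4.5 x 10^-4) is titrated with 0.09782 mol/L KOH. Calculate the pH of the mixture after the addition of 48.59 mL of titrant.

Initial n(HNO2) = 0.3270 x 0.02737 = 0.008950 mol.
n(KOH) added = 0.09782 x 0.04859 = 0.004753 mol, converting that many moles of HNO2 to NO2-.
Remaining n(HNO2) = 0.004197 mol; n(NO2-) = 0.004753 mol.
By Henderson-Hasselbalch, pH = pKa + log([A^-]/[HA]) = 3.35 + log(0.004753/0.004197) = 3.35 + (+0.05) = 3.40.

3.40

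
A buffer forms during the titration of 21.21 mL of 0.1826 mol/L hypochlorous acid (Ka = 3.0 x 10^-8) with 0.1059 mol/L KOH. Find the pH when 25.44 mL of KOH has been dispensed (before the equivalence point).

7.88

Initial n(HClO) = 0.1826 x 0.02121 = 0.003873 mol.
n(KOH) added = 0.1059 x 0.02544 = 0.002694 mol, converting that many moles of HClO to ClO-.
Remaining n(HClO) = 0.001179 mol; n(ClO-) = 0.002694 mol.
By Henderson-Hasselbalch, pH = pKa + log([A^-]/[HA]) = 7.52 + log(0.002694/0.001179) = 7.52 + (+0.36) = 7.88.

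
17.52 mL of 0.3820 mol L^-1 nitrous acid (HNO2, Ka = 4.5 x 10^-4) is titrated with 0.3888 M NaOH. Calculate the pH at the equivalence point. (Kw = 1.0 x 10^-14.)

n(HNO2) = 0.3820 x 0.01752 = 0.006693 mol; V(NaOH) at equivalence = 0.006693/0.3888 = 0.01721 L.
At equivalence all the acid is converted to NO2-; total volume = 0.01752 + 0.01721 = 0.03473 L, so [NO2-] = 0.006693/0.03473 = 0.1927 M.
Kb = Kw/Ka = 1.0e-14 / 4.5 x 10^-4 = 2.22e-11.
[OH^-] = sqrt(Kb x [NO2-]) = sqrt(2.22e-11 x 0.1927) = 2.07e-6 M.
pOH = 5.68, so pH = 14.00 - 5.68 = 8.32.

8.32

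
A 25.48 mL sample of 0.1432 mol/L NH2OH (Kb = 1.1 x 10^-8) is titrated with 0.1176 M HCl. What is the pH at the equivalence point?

3.62

n(NH2OH) = 0.1432 x 0.02548 = 0.003649 mol; V(HCl) at equivalence = 0.003649/0.1176 = 0.03103 L.
At equivalence the base is fully converted to NH3OH+; total volume = 0.05651 L, so [NH3OH+] = 0.003649/0.05651 = 0.06457 M.
Ka(NH3OH+) = Kw/Kb = 1.0e-14 / 1.1 x 10^-8 = 9.09e-7.
[H^+] = sqrt(Ka x [NH3OH+]) = sqrt(9.09e-7 x 0.06457) = 0.000242 M.
pH = -log(0.000242) = 3.62.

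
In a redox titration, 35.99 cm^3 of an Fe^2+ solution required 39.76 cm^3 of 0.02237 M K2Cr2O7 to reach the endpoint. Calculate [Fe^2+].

n(K2Cr2O7) = 0.02237 x 0.03976 = 0.0008894 mol.
From the balanced equation, 1 mol K2Cr2O7 reacts with 6 mol Fe^2+, so n(Fe^2+) = 0.0008894 x 6/1 = 0.005337 mol.
[Fe^2+] = 0.005337 / 0.03599 L = 0.148 M.

0.148 M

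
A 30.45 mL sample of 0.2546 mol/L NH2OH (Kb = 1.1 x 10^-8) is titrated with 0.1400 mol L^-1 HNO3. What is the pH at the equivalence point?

3.54

n(NH2OH) = 0.2546 x 0.03045 = 0.007753 mol; V(HNO3) at equivalence = 0.007753/0.1400 = 0.05538 L.
At equivalence the base is fully converted to NH3OH+; total volume = 0.08583 L, so [NH3OH+] = 0.007753/0.08583 = 0.09033 M.
Ka(NH3OH+) = Kw/Kb = 1.0e-14 / 1.1 x 10^-8 = 9.09e-7.
[H^+] = sqrt(Ka x [NH3OH+]) = sqrt(9.09e-7 x 0.09033) = 0.000287 M.
pH = -log(0.000287) = 3.54.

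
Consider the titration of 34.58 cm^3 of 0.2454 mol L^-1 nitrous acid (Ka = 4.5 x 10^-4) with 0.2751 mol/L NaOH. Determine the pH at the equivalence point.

n(HNO2) = 0.2454 x 0.03458 = 0.008486 mol; V(NaOH) at equivalence = 0.008486/0.2751 = 0.03085 L.
At equivalence all the acid is converted to NO2-; total volume = 0.03458 + 0.03085 = 0.06543 L, so [NO2-] = 0.008486/0.06543 = 0.1297 M.
Kb = Kw/Ka = 1.0e-14 / 4.5 x 10^-4 = 2.22e-11.
[OH^-] = sqrt(Kb x [NO2-]) = sqrt(2.22e-11 x 0.1297) = 1.70e-6 M.
pOH = 5.77, so pH = 14.00 - 5.77 = 8.23.

8.23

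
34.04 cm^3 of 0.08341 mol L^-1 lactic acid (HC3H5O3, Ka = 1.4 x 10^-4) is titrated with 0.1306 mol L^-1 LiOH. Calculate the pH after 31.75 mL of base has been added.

12.30

n(acid) = 0.08341 x 0.03404 = 0.002839 mol; n(LiOH) added = 0.1306 x 0.03175 = 0.004147 mol.
Base is in excess by 0.004147 - 0.002839 = 0.001307 mol in a total volume of 0.06579 L.
[OH^-] = 0.001307/0.06579 = 0.01987 M, so pOH = 1.70 and pH = 14.00 - 1.70 = 12.30.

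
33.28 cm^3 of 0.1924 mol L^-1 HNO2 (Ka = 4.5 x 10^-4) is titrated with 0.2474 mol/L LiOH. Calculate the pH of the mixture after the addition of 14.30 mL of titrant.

Initial n(HNO2) = 0.1924 x 0.03328 = 0.006403 mol.
n(LiOH) added = 0.2474 x 0.01430 = 0.003538 mol, converting that many moles of HNO2 to NO2-.
Remaining n(HNO2) = 0.002865 mol; n(NO2-) = 0.003538 mol.
By Henderson-Hasselbalch, pH = pKa + log([A^-]/[HA]) = 3.35 + log(0.003538/0.002865) = 3.35 + (+0.09) = 3.44.

3.44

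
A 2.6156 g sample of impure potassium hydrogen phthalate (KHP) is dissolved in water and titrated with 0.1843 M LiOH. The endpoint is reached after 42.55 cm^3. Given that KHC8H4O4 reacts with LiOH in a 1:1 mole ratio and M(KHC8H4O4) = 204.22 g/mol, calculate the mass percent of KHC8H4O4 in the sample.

n(LiOH) = 0.1843 x 0.04255 = 0.007842 mol.
n(KHC8H4O4) = 0.007842 / 1 = 0.007842 mol.
mass of KHC8H4O4 = 0.007842 x 204.22 = 1.601 g.
% purity = 1.601 / 2.6156 x 100 = 61.2%.

61.2%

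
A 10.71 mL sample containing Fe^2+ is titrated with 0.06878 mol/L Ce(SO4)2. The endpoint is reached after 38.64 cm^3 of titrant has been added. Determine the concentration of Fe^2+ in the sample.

0.248 M

n(Ce(SO4)2) = 0.06878 x 0.03864 = 0.002658 mol.
From the balanced equation, 1 mol Ce(SO4)2 reacts with 1 mol Fe^2+, so n(Fe^2+) = 0.002658 x 1/1 = 0.002658 mol.
[Fe^2+] = 0.002658 / 0.01071 L = 0.248 M.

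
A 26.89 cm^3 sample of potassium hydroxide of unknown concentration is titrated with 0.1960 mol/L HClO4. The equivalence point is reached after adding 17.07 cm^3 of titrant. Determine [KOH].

n(HClO4) delivered = 0.1960 x 0.01707 = 0.003346 mol.
For a 1:1 reaction, n(KOH) = 0.003346 mol.
[KOH] = 0.003346 mol / 0.02689 L = 0.124 M.

0.124 M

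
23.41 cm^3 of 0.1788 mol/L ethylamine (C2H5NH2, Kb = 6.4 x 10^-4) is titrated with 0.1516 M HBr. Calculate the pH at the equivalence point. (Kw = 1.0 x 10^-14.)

n(C2H5NH2) = 0.1788 x 0.02341 = 0.004186 mol; V(HBr) at equivalence = 0.004186/0.1516 = 0.02761 L.
At equivalence the base is fully converted to C2H5NH3+; total volume = 0.05102 L, so [C2H5NH3+] = 0.004186/0.05102 = 0.08204 M.
Ka(C2H5NH3+) = Kw/Kb = 1.0e-14 / 6.4 x 10^-4 = 1.56e-11.
[H^+] = sqrt(Ka x [C2H5NH3+]) = sqrt(1.56e-11 x 0.08204) = 1.13e-6 M.
pH = -log(1.13e-6) = 5.95.

5.95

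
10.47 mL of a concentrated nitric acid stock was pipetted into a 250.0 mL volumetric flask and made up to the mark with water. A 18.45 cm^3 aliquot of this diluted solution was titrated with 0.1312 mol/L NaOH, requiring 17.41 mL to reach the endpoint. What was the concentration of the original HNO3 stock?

n(NaOH) = 0.1312 x 0.01741 = 0.002284 mol.
n(HNO3) in the aliquot = 0.002284 mol.
[diluted HNO3] = 0.002284 / 0.01845 = 0.1238 M.
Dilution factor = 250.0/10.47 = 23.88, so [stock] = 0.1238 x 23.88 = 2.96 M.

2.96 M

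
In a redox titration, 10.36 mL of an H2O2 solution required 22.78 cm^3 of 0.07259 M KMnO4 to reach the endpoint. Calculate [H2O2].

0.399 M

n(KMnO4) = 0.07259 x 0.02278 = 0.001654 mol.
From the balanced equation, 2 mol KMnO4 reacts with 5 mol H2O2, so n(H2O2) = 0.001654 x 5/2 = 0.004134 mol.
[H2O2] = 0.004134 / 0.01036 L = 0.399 M.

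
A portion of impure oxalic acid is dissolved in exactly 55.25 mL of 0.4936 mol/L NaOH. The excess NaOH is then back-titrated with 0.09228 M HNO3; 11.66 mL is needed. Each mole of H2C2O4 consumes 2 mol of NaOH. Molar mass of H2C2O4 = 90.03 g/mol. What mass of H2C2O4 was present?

Total n(NaOH) added = 0.4936 x 0.05525 = 0.02727 mol.
n(HNO3) used = 0.09228 x 0.01166 = 0.001076 mol, which equals the excess n(NaOH).
So n(NaOH) consumed by the sample = 0.02727 - 0.001076 = 0.02620 mol.
n(H2C2O4) = 0.02620 / 2 = 0.01310 mol.
mass = 0.01310 mol x 90.03 g/mol = 1.18 g.

1.18 g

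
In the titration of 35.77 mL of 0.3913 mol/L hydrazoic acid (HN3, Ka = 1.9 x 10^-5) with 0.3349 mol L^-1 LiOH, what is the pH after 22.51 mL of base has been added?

4.79

Initial n(HN3) = 0.3913 x 0.03577 = 0.01400 mol.
n(LiOH) added = 0.3349 x 0.02251 = 0.007539 mol, converting that many moles of HN3 to N3-.
Remaining n(HN3) = 0.006458 mol; n(N3-) = 0.007539 mol.
By Henderson-Hasselbalch, pH = pKa + log([A^-]/[HA]) = 4.72 + log(0.007539/0.006458) = 4.72 + (+0.07) = 4.79.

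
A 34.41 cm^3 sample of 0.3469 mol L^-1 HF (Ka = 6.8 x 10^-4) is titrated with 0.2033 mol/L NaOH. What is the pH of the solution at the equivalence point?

n(HF) = 0.3469 x 0.03441 = 0.01194 mol; V(NaOH) at equivalence = 0.01194/0.2033 = 0.05872 L.
At equivalence all the acid is converted to F-; total volume = 0.03441 + 0.05872 = 0.09313 L, so [F-] = 0.01194/0.09313 = 0.1282 M.
Kb = Kw/Ka = 1.0e-14 / 6.8 x 10^-4 = 1.47e-11.
[OH^-] = sqrt(Kb x [F-]) = sqrt(1.47e-11 x 0.1282) = 1.37e-6 M.
pOH = 5.86, so pH = 14.00 - 5.86 = 8.14.

8.14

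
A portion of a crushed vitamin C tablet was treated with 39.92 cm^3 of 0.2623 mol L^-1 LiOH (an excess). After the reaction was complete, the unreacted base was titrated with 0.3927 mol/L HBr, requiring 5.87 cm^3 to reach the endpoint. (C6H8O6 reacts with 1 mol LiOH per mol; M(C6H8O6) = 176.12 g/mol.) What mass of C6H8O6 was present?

1.44 g

Total n(LiOH) added = 0.2623 x 0.03992 = 0.01047 mol.
n(HBr) used = 0.3927 x 0.005870 = 0.002305 mol, which equals the excess n(LiOH).
So n(LiOH) consumed by the sample = 0.01047 - 0.002305 = 0.008166 mol.
n(C6H8O6) = 0.008166 / 1 = 0.008166 mol.
mass = 0.008166 mol x 176.12 g/mol = 1.44 g.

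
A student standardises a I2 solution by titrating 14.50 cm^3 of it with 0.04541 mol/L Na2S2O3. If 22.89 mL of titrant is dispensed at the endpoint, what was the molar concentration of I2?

0.0358 M

n(Na2S2O3) = 0.04541 x 0.02289 = 0.001039 mol.
From the balanced equation, 2 mol Na2S2O3 reacts with 1 mol I2, so n(I2) = 0.001039 x 1/2 = 0.0005197 mol.
[I2] = 0.0005197 / 0.01450 L = 0.0358 M.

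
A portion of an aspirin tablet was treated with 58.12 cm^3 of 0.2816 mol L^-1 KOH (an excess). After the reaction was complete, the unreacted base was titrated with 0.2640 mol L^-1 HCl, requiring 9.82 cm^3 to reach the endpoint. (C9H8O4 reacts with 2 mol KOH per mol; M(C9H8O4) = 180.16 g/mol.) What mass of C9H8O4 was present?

1.24 g

Total n(KOH) added = 0.2816 x 0.05812 = 0.01637 mol.
n(HCl) used = 0.2640 x 0.009820 = 0.002592 mol, which equals the excess n(KOH).
So n(KOH) consumed by the sample = 0.01637 - 0.002592 = 0.01377 mol.
n(C9H8O4) = 0.01377 / 2 = 0.006887 mol.
mass = 0.006887 mol x 180.16 g/mol = 1.24 g.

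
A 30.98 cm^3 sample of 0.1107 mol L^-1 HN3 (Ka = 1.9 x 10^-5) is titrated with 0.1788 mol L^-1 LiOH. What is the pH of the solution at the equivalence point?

8.78

n(HN3) = 0.1107 x 0.03098 = 0.003429 mol; V(LiOH) at equivalence = 0.003429/0.1788 = 0.01918 L.
At equivalence all the acid is converted to N3-; total volume = 0.03098 + 0.01918 = 0.05016 L, so [N3-] = 0.003429/0.05016 = 0.06837 M.
Kb = Kw/Ka = 1.0e-14 / 1.9 x 10^-5 = 5.26e-10.
[OH^-] = sqrt(Kb x [N3-]) = sqrt(5.26e-10 x 0.06837) = 6.00e-6 M.
pOH = 5.22, so pH = 14.00 - 5.22 = 8.78.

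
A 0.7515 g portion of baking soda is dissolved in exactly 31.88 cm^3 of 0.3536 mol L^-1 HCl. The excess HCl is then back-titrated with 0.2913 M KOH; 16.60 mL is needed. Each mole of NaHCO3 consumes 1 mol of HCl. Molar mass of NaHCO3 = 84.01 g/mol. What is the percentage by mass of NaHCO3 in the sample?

72.0%

Total n(HCl) added = 0.3536 x 0.03188 = 0.01127 mol.
n(KOH) used = 0.2913 x 0.01660 = 0.004836 mol, which equals the excess n(HCl).
So n(HCl) consumed by the sample = 0.01127 - 0.004836 = 0.006437 mol.
n(NaHCO3) = 0.006437 / 1 = 0.006437 mol.
mass NaHCO3 = 0.006437 x 84.01 = 0.5408 g, so %NaHCO3 = 0.5408/0.7515 x 100 = 72.0%.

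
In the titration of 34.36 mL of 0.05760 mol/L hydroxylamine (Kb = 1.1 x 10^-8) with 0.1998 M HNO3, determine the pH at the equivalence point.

3.70

n(NH2OH) = 0.05760 x 0.03436 = 0.001979 mol; V(HNO3) at equivalence = 0.001979/0.1998 = 0.009906 L.
At equivalence the base is fully converted to NH3OH+; total volume = 0.04427 L, so [NH3OH+] = 0.001979/0.04427 = 0.04471 M.
Ka(NH3OH+) = Kw/Kb = 1.0e-14 / 1.1 x 10^-8 = 9.09e-7.
[H^+] = sqrt(Ka x [NH3OH+]) = sqrt(9.09e-7 x 0.04471) = 0.000202 M.
pH = -log(0.000202) = 3.70.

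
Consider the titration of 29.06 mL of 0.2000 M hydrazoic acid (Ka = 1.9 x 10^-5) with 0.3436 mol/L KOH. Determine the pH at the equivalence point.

n(HN3) = 0.2000 x 0.02906 = 0.005812 mol; V(KOH) at equivalence = 0.005812/0.3436 = 0.01692 L.
At equivalence all the acid is converted to N3-; total volume = 0.02906 + 0.01692 = 0.04598 L, so [N3-] = 0.005812/0.04598 = 0.1264 M.
Kb = Kw/Ka = 1.0e-14 / 1.9 x 10^-5 = 5.26e-10.
[OH^-] = sqrt(Kb x [N3-]) = sqrt(5.26e-10 x 0.1264) = 8.16e-6 M.
pOH = 5.09, so pH = 14.00 - 5.09 = 8.91.

8.91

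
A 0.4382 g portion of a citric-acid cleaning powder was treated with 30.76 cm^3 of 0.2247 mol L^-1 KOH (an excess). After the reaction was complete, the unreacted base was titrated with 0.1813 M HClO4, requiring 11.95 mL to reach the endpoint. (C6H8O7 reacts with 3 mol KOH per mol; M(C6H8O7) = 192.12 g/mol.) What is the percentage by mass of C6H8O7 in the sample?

69.3%

Total n(KOH) added = 0.2247 x 0.03076 = 0.006912 mol.
n(HClO4) used = 0.1813 x 0.01195 = 0.002167 mol, which equals the excess n(KOH).
So n(KOH) consumed by the sample = 0.006912 - 0.002167 = 0.004745 mol.
n(C6H8O7) = 0.004745 / 3 = 0.001582 mol.
mass C6H8O7 = 0.001582 x 192.12 = 0.3039 g, so %C6H8O7 = 0.3039/0.4382 x 100 = 69.3%.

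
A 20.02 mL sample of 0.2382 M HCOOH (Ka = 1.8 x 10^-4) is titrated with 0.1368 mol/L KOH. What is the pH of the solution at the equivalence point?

n(HCOOH) = 0.2382 x 0.02002 = 0.004769 mol; V(KOH) at equivalence = 0.004769/0.1368 = 0.03486 L.
At equivalence all the acid is converted to HCOO-; total volume = 0.02002 + 0.03486 = 0.05488 L, so [HCOO-] = 0.004769/0.05488 = 0.08690 M.
Kb = Kw/Ka = 1.0e-14 / 1.8 x 10^-4 = 5.56e-11.
[OH^-] = sqrt(Kb x [HCOO-]) = sqrt(5.56e-11 x 0.08690) = 2.20e-6 M.
pOH = 5.66, so pH = 14.00 - 5.66 = 8.34.

8.34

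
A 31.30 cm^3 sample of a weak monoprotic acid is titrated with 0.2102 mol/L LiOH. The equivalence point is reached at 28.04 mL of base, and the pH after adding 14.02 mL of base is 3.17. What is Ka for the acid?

6.8 x 10^-4

14.02 mL is half of the equivalence volume, so this is the half-equivalence point where [HA] = [A^-].
At half-equivalence pH = pKa, so pKa = 3.17.
Ka = 10^(-3.17) = 6.8 x 10^-4.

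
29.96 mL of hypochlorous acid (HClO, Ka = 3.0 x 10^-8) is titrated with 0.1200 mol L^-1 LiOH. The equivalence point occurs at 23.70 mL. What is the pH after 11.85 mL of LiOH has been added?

7.52

11.85 mL is exactly half the equivalence volume (23.70/2), i.e. the half-equivalence point.
There, n(HA) = n(A^-), so pH = pKa = -log(3.0 x 10^-8) = 7.52.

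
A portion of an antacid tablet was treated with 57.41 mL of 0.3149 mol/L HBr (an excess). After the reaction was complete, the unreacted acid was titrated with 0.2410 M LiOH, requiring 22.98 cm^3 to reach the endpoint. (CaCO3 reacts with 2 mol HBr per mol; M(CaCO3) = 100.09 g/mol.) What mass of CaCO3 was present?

0.628 g

Total n(HBr) added = 0.3149 x 0.05741 = 0.01808 mol.
n(LiOH) used = 0.2410 x 0.02298 = 0.005538 mol, which equals the excess n(HBr).
So n(HBr) consumed by the sample = 0.01808 - 0.005538 = 0.01254 mol.
n(CaCO3) = 0.01254 / 2 = 0.006270 mol.
mass = 0.006270 mol x 100.09 g/mol = 0.628 g.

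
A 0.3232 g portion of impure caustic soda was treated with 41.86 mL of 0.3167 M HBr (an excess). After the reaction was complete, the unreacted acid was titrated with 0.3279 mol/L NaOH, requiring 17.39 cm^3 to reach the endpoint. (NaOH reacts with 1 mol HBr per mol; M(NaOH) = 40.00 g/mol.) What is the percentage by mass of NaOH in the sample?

93.5%

Total n(HBr) added = 0.3167 x 0.04186 = 0.01326 mol.
n(NaOH) used = 0.3279 x 0.01739 = 0.005702 mol, which equals the excess n(HBr).
So n(HBr) consumed by the sample = 0.01326 - 0.005702 = 0.007555 mol.
n(NaOH) = 0.007555 / 1 = 0.007555 mol.
mass NaOH = 0.007555 x 40.00 = 0.3022 g, so %NaOH = 0.3022/0.3232 x 100 = 93.5%.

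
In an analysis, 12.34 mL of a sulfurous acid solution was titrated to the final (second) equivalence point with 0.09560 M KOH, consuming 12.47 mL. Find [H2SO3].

n(KOH) = 0.09560 x 0.01247 = 0.001192 mol.
At the final (second) equivalence point, 2 mol OH^- react per mol H2SO3, so n(H2SO3) = 0.001192 / 2 = 0.0005961 mol.
[H2SO3] = 0.0005961 / 0.01234 L = 0.0483 M.

0.0483 M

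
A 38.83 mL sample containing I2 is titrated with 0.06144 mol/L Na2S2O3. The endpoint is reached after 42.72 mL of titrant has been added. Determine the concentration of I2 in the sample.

n(Na2S2O3) = 0.06144 x 0.04272 = 0.002625 mol.
From the balanced equation, 2 mol Na2S2O3 reacts with 1 mol I2, so n(I2) = 0.002625 x 1/2 = 0.001312 mol.
[I2] = 0.001312 / 0.03883 L = 0.0338 M.

0.0338 M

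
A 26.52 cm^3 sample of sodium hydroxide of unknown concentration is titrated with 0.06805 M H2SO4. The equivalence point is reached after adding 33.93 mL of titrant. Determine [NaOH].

n(H2SO4) delivered = 0.06805 x 0.03393 = 0.002309 mol.
The reaction is 2 NaOH + 1 H2SO4, so n(NaOH) = 0.002309 x 2/1 = 0.004618 mol.
[NaOH] = 0.004618 mol / 0.02652 L = 0.174 M.

0.174 M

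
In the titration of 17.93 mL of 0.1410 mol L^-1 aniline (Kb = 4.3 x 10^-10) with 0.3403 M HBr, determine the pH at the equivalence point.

n(C6H5NH2) = 0.1410 x 0.01793 = 0.002528 mol; V(HBr) at equivalence = 0.002528/0.3403 = 0.007429 L.
At equivalence the base is fully converted to C6H5NH3+; total volume = 0.02536 L, so [C6H5NH3+] = 0.002528/0.02536 = 0.09969 M.
Ka(C6H5NH3+) = Kw/Kb = 1.0e-14 / 4.3 x 10^-10 = 2.33e-5.
[H^+] = sqrt(Ka x [C6H5NH3+]) = sqrt(2.33e-5 x 0.09969) = 0.00152 M.
pH = -log(0.00152) = 2.82.

2.82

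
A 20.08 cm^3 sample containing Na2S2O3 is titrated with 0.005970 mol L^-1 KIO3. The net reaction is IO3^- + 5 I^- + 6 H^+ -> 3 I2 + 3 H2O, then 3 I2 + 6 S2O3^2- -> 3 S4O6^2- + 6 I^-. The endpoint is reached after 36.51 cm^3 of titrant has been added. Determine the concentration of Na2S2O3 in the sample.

n(KIO3) = 0.005970 x 0.03651 = 0.0002180 mol.
From the balanced equation, 1 mol KIO3 reacts with 6 mol Na2S2O3, so n(Na2S2O3) = 0.0002180 x 6/1 = 0.001308 mol.
[Na2S2O3] = 0.001308 / 0.02008 L = 0.0651 M.

0.0651 M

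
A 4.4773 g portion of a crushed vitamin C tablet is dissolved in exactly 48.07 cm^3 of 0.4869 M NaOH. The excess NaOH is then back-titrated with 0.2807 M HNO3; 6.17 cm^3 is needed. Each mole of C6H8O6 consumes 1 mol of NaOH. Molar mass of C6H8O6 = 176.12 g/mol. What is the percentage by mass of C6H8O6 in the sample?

Total n(NaOH) added = 0.4869 x 0.04807 = 0.02341 mol.
n(HNO3) used = 0.2807 x 0.006170 = 0.001732 mol, which equals the excess n(NaOH).
So n(NaOH) consumed by the sample = 0.02341 - 0.001732 = 0.02167 mol.
n(C6H8O6) = 0.02167 / 1 = 0.02167 mol.
mass C6H8O6 = 0.02167 x 176.12 = 3.817 g, so %C6H8O6 = 3.817/4.4773 x 100 = 85.3%.

85.3%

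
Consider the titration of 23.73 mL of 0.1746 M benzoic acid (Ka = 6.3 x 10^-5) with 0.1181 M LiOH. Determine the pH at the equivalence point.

n(C6H5COOH) = 0.1746 x 0.02373 = 0.004143 mol; V(LiOH) at equivalence = 0.004143/0.1181 = 0.03508 L.
At equivalence all the acid is converted to C6H5COO-; total volume = 0.02373 + 0.03508 = 0.05881 L, so [C6H5COO-] = 0.004143/0.05881 = 0.07045 M.
Kb = Kw/Ka = 1.0e-14 / 6.3 x 10^-5 = 1.59e-10.
[OH^-] = sqrt(Kb x [C6H5COO-]) = sqrt(1.59e-10 x 0.07045) = 3.34e-6 M.
pOH = 5.48, so pH = 14.00 - 5.48 = 8.52.

8.52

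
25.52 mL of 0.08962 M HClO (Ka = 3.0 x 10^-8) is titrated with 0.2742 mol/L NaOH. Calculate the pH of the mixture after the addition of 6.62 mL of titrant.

8.11

Initial n(HClO) = 0.08962 x 0.02552 = 0.002287 mol.
n(NaOH) added = 0.2742 x 0.006620 = 0.001815 mol, converting that many moles of HClO to ClO-.
Remaining n(HClO) = 0.0004719 mol; n(ClO-) = 0.001815 mol.
By Henderson-Hasselbalch, pH = pKa + log([A^-]/[HA]) = 7.52 + log(0.001815/0.0004719) = 7.52 + (+0.59) = 8.11.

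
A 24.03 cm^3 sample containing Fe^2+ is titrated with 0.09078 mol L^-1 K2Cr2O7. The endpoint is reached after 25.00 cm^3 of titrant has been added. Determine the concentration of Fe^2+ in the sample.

0.567 M

n(K2Cr2O7) = 0.09078 x 0.02500 = 0.002269 mol.
From the balanced equation, 1 mol K2Cr2O7 reacts with 6 mol Fe^2+, so n(Fe^2+) = 0.002269 x 6/1 = 0.01362 mol.
[Fe^2+] = 0.01362 / 0.02403 L = 0.567 M.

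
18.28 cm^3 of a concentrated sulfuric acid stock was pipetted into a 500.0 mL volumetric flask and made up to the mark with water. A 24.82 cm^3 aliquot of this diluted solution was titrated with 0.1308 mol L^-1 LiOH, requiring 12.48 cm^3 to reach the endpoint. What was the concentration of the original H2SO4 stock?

0.899 M

n(LiOH) = 0.1308 x 0.01248 = 0.001632 mol.
n(H2SO4) in the aliquot = 0.001632 x 1/2 = 0.0008162 mol.
[diluted H2SO4] = 0.0008162 / 0.02482 = 0.03288 M.
Dilution factor = 500.0/18.28 = 27.35, so [stock] = 0.03288 x 27.35 = 0.899 M.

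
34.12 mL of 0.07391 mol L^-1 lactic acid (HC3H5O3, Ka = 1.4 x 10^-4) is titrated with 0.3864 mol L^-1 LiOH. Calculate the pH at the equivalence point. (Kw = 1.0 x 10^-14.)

n(HC3H5O3) = 0.07391 x 0.03412 = 0.002522 mol; V(LiOH) at equivalence = 0.002522/0.3864 = 0.006526 L.
At equivalence all the acid is converted to C3H5O3-; total volume = 0.03412 + 0.006526 = 0.04065 L, so [C3H5O3-] = 0.002522/0.04065 = 0.06204 M.
Kb = Kw/Ka = 1.0e-14 / 1.4 x 10^-4 = 7.14e-11.
[OH^-] = sqrt(Kb x [C3H5O3-]) = sqrt(7.14e-11 x 0.06204) = 2.11e-6 M.
pOH = 5.68, so pH = 14.00 - 5.68 = 8.32.

8.32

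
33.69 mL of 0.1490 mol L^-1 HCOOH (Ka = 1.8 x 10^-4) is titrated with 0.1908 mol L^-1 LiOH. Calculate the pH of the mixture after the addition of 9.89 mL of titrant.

3.52

Initial n(HCOOH) = 0.1490 x 0.03369 = 0.005020 mol.
n(LiOH) added = 0.1908 x 0.009890 = 0.001887 mol, converting that many moles of HCOOH to HCOO-.
Remaining n(HCOOH) = 0.003133 mol; n(HCOO-) = 0.001887 mol.
By Henderson-Hasselbalch, pH = pKa + log([A^-]/[HA]) = 3.74 + log(0.001887/0.003133) = 3.74 + (-0.22) = 3.52.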